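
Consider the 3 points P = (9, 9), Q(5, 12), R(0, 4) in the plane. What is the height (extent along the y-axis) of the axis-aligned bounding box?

8

max y = 12, min y = 4, so height = 8.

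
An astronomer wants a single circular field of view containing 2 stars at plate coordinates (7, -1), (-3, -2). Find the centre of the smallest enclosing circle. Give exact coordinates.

The smallest circle enclosing two points has them as diameter endpoints.
Centre = midpoint = (2, -1.5); r² = |(7, -1)−(-3, -2)|²/4 = 101/4 = 25.25.
Centre = (2, -1.5).

(2, -1.5)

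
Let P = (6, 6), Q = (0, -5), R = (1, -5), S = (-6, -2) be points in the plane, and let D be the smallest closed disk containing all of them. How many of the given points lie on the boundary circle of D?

2

The farthest pair is P–S with squared distance 208. The circle on this segment as diameter has centre (0, 2) and r² = 208/4 = 52.
Check Q: distance² to centre = 49 ≤ 52, so it lies inside.
All remaining points lie in this disk, and no smaller disk contains both endpoints, so this is the minimum enclosing circle.
The points at distance exactly r from the centre are P, S — 2 points.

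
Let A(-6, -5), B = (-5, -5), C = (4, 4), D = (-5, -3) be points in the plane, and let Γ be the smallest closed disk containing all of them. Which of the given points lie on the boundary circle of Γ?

A, C

A smallest enclosing disk is always determined by at most three of the input points on its boundary.
The farthest pair is A–C with squared distance 181. The circle on this segment as diameter has centre (-1, -0.5) and r² = 181/4 = 45.25.
Check B: distance² to centre = 36.25 ≤ 45.25, so it lies inside.
All remaining points lie in this disk, and no smaller disk contains both endpoints, so this is the minimum enclosing circle.
The points at distance exactly r from the centre are A, C — 2 points.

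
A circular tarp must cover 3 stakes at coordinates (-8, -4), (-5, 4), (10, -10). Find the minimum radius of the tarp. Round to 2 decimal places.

10.27

Call the three points A, B, C in the order given.
Side lengths²: AB² = 73, AC² = 360, BC² = 421.
Since BC² = 421 < 360 + 73 = 433, the triangle is acute, so the smallest enclosing circle is the circumcircle.
Circumcentre = (121/54, -59/18), r² = 153665/1458.
r = √(153665/1458) ≈ 10.27.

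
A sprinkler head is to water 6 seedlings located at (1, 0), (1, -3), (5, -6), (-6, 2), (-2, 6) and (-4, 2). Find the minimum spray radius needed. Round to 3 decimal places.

7.032

The minimum enclosing circle is determined by three boundary points: (5, -6), (-6, 2), (-2, 6).
Their circumcentre is (21/38, -21/38) with r² = 35705/722.
The farthest remaining point (-4, 2) is at distance² 19669/722 ≤ 35705/722.
r = √(35705/722) ≈ 7.032.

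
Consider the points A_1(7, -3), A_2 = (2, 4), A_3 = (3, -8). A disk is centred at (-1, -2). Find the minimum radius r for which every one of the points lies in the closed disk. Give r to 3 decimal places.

The required radius is the distance from (-1, -2) to the farthest point.
Squared distances: 65, 45, 52.
Maximum is 65, attained at A_1.
r = √65 ≈ 8.062.

8.062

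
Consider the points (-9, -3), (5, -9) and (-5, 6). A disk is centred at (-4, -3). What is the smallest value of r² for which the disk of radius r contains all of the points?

117

The required radius is the distance from (-4, -3) to the farthest point.
Squared distances: 25, 117, 82.
Maximum is 117, attained at (5, -9).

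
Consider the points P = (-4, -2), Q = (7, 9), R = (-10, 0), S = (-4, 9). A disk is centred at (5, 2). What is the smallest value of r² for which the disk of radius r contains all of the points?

The required radius is the distance from (5, 2) to the farthest point.
Squared distances: 97, 53, 229, 130.
Maximum is 229, attained at R.

229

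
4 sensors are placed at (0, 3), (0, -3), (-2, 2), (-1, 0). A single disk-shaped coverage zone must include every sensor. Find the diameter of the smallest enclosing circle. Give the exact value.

A smallest enclosing disk is always determined by at most three of the input points on its boundary.
The farthest pair is (0, 3)–(0, -3) with squared distance 36. The circle on this segment as diameter has centre (0, 0) and r² = 36/4 = 9.
Check (-2, 2): distance² to centre = 8 ≤ 9, so it lies inside.
All remaining points lie in this disk, and no smaller disk contains both endpoints, so this is the minimum enclosing circle.
Diameter = 2r = 2√9 = 6.

6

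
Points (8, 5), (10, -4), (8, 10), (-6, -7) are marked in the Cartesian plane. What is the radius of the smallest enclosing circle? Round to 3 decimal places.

The minimum enclosing circle of a finite set is fixed by two of the points (as a diameter) or three (as a circumcircle).
The farthest pair is (8, 10)–(-6, -7) with squared distance 485. The circle on this segment as diameter has centre (1, 1.5) and r² = 485/4 = 121.25.
Check (8, 5): distance² to centre = 61.25 ≤ 121.25, so it lies inside.
All remaining points lie in this disk, and no smaller disk contains both endpoints, so this is the minimum enclosing circle.
r = √(121.25) ≈ 11.011.

11.011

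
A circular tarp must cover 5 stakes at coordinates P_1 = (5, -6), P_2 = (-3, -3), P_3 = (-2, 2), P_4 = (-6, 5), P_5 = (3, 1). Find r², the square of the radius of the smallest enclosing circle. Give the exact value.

By Welzl's lemma the MEC is supported by two points (diametrically opposite) or three points (on a circumcircle).
The farthest pair is P_1–P_4 with squared distance 242. The circle on this segment as diameter has centre (-0.5, -0.5) and r² = 242/4 = 60.5.
Check P_2: distance² to centre = 12.5 ≤ 60.5, so it lies inside.
All remaining points lie in this disk, and no smaller disk contains both endpoints, so this is the minimum enclosing circle.

60.5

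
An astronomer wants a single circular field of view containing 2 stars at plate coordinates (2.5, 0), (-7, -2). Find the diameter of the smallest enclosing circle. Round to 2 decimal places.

The smallest circle enclosing two points has them as diameter endpoints.
Centre = midpoint = (-2.25, -1); r² = |(2.5, 0)−(-7, -2)|²/4 = 94.25/4 = 23.5625.
Diameter = 2r = 2√(23.5625) ≈ 9.71.

9.71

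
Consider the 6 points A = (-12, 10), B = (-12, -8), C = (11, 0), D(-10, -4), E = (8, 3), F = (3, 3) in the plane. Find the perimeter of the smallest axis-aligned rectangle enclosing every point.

Width = max x − min x = 11 − (-12) = 23.
Height = max y − min y = 10 − (-8) = 18.
Perimeter = 2(23 + 18) = 82.

82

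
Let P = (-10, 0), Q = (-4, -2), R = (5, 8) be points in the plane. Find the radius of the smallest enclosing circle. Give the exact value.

Side lengths²: PQ² = 40, PR² = 289, QR² = 181.
Since PR² = 289 ≥ 181 + 40 = 221, the angle opposite PR is not acute, so the smallest enclosing circle has PR as diameter.
Centre = midpoint of PR = (-2.5, 4), r² = 289/4 = 72.25.
r = √(72.25) = 8.5.

8.5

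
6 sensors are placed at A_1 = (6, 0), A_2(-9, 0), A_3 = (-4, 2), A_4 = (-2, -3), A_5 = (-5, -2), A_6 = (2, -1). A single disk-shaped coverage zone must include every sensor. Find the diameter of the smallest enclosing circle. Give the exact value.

15

A smallest enclosing disk is always determined by at most three of the input points on its boundary.
The farthest pair is A_1–A_2 with squared distance 225. The circle on this segment as diameter has centre (-1.5, 0) and r² = 225/4 = 56.25.
Check A_3: distance² to centre = 10.25 ≤ 56.25, so it lies inside.
All remaining points lie in this disk, and no smaller disk contains both endpoints, so this is the minimum enclosing circle.
Diameter = 2r = 2√(56.25) = 15.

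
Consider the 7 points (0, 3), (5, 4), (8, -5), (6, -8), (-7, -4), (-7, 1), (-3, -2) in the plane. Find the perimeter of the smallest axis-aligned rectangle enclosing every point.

Width = max x − min x = 8 − (-7) = 15.
Height = max y − min y = 4 − (-8) = 12.
Perimeter = 2(15 + 12) = 54.

54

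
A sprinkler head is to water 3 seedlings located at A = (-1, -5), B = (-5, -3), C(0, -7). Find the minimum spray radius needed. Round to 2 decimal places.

3.20

Side lengths²: AB² = 20, AC² = 5, BC² = 41.
Since BC² = 41 ≥ 20 + 5 = 25, the angle opposite BC is not acute, so the smallest enclosing circle has BC as diameter.
Centre = midpoint of BC = (-2.5, -5), r² = 41/4 = 10.25.
r = √(10.25) ≈ 3.20.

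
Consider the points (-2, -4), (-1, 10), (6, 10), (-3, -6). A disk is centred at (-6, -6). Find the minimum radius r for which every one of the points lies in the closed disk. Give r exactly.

The required radius is the distance from (-6, -6) to the farthest point.
Squared distances: 20, 281, 400, 9.
Maximum is 400, attained at (6, 10).
r = √400 = 20.

20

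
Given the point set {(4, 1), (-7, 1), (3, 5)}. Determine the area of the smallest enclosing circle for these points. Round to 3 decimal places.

96.800

Call the three points A, B, C in the order given.
Side lengths²: AB² = 121, AC² = 17, BC² = 116.
Since AB² = 121 < 116 + 17 = 133, the triangle is acute, so the smallest enclosing circle is the circumcircle.
Circumcentre = (-1.5, 1.75), r² = 30.8125.
Area = π·r² = π·30.8125 ≈ 96.800.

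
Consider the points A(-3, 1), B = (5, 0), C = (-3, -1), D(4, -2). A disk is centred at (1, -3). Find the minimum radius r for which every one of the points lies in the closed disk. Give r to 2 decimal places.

The required radius is the distance from (1, -3) to the farthest point.
Squared distances: 32, 25, 20, 10.
Maximum is 32, attained at A.
r = √32 ≈ 5.66.

5.66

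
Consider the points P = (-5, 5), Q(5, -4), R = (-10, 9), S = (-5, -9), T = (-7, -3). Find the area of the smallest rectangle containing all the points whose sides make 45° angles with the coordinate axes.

210

In coordinates u = x + y, v = x − y the rectangle is axis-aligned; the map (x,y)→(u,v) scales areas by 2.
u-values: 0, 1, -1, -14, -10; range = 1 − (-14) = 15.
v-values: -10, 9, -19, 4, -4; range = 9 − (-19) = 28.
Area = (15 × 28) / 2 = 210.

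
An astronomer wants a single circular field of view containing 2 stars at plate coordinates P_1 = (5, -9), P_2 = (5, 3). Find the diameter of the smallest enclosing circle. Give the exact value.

12

The smallest circle enclosing two points has them as diameter endpoints.
Centre = midpoint = (5, -3); r² = |P_1P_2|²/4 = 144/4 = 36.
Diameter = 2r = 2√36 = 12.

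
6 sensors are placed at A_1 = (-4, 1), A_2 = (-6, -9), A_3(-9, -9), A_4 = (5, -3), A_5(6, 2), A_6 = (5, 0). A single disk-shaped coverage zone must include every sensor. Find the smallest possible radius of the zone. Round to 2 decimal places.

The minimum enclosing circle of a finite set is fixed by two of the points (as a diameter) or three (as a circumcircle).
The farthest pair is A_3–A_5 with squared distance 346. The circle on this segment as diameter has centre (-1.5, -3.5) and r² = 346/4 = 86.5.
Check A_1: distance² to centre = 26.5 ≤ 86.5, so it lies inside.
All remaining points lie in this disk, and no smaller disk contains both endpoints, so this is the minimum enclosing circle.
r = √(86.5) ≈ 9.30.

9.30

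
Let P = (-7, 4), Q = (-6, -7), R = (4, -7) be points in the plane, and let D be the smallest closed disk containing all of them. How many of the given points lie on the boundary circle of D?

Side lengths²: PQ² = 122, PR² = 242, QR² = 100.
Since PR² = 242 ≥ 122 + 100 = 222, the angle opposite PR is not acute, so the smallest enclosing circle has PR as diameter.
Centre = midpoint of PR = (-1.5, -1.5), r² = 242/4 = 60.5.
The points at distance exactly r from the centre are P, R — 2 points.

2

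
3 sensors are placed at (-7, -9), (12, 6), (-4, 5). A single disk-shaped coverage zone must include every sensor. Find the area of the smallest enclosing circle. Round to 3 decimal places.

460.243

Call the three points A, B, C in the order given.
Side lengths²: AB² = 586, AC² = 205, BC² = 257.
Since AB² = 586 ≥ 257 + 205 = 462, the angle opposite AB is not acute, so the smallest enclosing circle has AB as diameter.
Centre = midpoint of AB = (2.5, -1.5), r² = 586/4 = 146.5.
Area = π·r² = π·146.5 ≈ 460.243.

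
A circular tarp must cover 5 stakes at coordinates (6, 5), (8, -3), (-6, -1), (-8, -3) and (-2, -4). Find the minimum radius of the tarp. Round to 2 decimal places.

The minimum enclosing circle of a finite set is fixed by two of the points (as a diameter) or three (as a circumcircle).
The minimum enclosing circle is determined by three boundary points: (6, 5), (8, -3), (-8, -3).
Their circumcentre is (0, -0.75) with r² = 69.0625.
The farthest remaining point (-6, -1) is at distance² 36.0625 ≤ 69.0625.
r = √(69.0625) ≈ 8.31.

8.31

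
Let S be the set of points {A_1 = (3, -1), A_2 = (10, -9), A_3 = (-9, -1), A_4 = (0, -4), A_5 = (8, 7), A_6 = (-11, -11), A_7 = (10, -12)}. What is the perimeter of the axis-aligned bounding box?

80

Width = max x − min x = 10 − (-11) = 21.
Height = max y − min y = 7 − (-12) = 19.
Perimeter = 2(21 + 19) = 80.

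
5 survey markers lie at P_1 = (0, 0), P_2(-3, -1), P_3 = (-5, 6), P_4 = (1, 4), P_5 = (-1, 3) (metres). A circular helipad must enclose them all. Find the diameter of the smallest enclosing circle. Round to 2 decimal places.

By Welzl's lemma the MEC is supported by two points (diametrically opposite) or three points (on a circumcircle).
The minimum enclosing circle is determined by three boundary points: P_1, P_2, P_3.
Their circumcentre is (-121/46, 133/46) with r² = 16165/1058.
The farthest remaining point P_4 is at distance² 15245/1058 ≤ 16165/1058.
Diameter = 2r = 2√(16165/1058) ≈ 7.82.

7.82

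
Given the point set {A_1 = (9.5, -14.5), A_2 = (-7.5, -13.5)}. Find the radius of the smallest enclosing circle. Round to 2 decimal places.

8.51

The smallest circle enclosing two points has them as diameter endpoints.
Centre = midpoint = (1, -14); r² = |A_1A_2|²/4 = 290/4 = 72.5.
r = √(72.5) ≈ 8.51.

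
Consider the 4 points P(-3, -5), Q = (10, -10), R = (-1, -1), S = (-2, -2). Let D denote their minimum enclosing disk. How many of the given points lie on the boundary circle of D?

The minimum enclosing circle of a finite set is fixed by two of the points (as a diameter) or three (as a circumcircle).
The farthest pair is Q–S with squared distance 208. The circle on this segment as diameter has centre (4, -6) and r² = 208/4 = 52.
Check P: distance² to centre = 50 ≤ 52, so it lies inside.
All remaining points lie in this disk, and no smaller disk contains both endpoints, so this is the minimum enclosing circle.
The points at distance exactly r from the centre are Q, S — 2 points.

2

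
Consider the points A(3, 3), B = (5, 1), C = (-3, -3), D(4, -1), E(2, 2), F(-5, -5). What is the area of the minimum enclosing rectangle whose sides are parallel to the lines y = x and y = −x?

40

In coordinates u = x + y, v = x − y the rectangle is axis-aligned; the map (x,y)→(u,v) scales areas by 2.
u-values: 6, 6, -6, 3, 4, -10; range = 6 − (-10) = 16.
v-values: 0, 4, 0, 5, 0, 0; range = 5 − 0 = 5.
Area = (16 × 5) / 2 = 40.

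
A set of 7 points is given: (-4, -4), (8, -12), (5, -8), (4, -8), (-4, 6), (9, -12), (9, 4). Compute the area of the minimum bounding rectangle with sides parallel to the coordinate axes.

234

x ranges over [-4, 9], width 13.
y ranges over [-12, 6], height 18.
Area = 13 × 18 = 234.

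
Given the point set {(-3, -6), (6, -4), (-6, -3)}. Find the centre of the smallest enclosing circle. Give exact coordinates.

(0, -3.5)

Call the three points A, B, C in the order given.
Side lengths²: AB² = 85, AC² = 18, BC² = 145.
Since BC² = 145 ≥ 85 + 18 = 103, the angle opposite BC is not acute, so the smallest enclosing circle has BC as diameter.
Centre = midpoint of BC = (0, -3.5), r² = 145/4 = 36.25.
Centre = (0, -3.5).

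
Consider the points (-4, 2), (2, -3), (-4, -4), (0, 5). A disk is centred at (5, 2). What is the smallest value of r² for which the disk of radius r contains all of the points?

The required radius is the distance from (5, 2) to the farthest point.
Squared distances: 81, 34, 117, 34.
Maximum is 117, attained at (-4, -4).

117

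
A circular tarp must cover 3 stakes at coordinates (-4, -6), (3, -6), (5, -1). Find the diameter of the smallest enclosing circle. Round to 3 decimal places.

10.296

Call the three points A, B, C in the order given.
Side lengths²: AB² = 49, AC² = 106, BC² = 29.
Since AC² = 106 ≥ 49 + 29 = 78, the angle opposite AC is not acute, so the smallest enclosing circle has AC as diameter.
Centre = midpoint of AC = (0.5, -3.5), r² = 106/4 = 26.5.
Diameter = 2r = 2√(26.5) ≈ 10.296.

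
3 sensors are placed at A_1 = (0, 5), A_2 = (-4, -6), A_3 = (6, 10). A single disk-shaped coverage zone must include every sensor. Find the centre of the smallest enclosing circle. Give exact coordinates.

(1, 2)

Side lengths²: A_1A_2² = 137, A_1A_3² = 61, A_2A_3² = 356.
Since A_2A_3² = 356 ≥ 137 + 61 = 198, the angle opposite A_2A_3 is not acute, so the smallest enclosing circle has A_2A_3 as diameter.
Centre = midpoint of A_2A_3 = (1, 2), r² = 356/4 = 89.
Centre = (1, 2).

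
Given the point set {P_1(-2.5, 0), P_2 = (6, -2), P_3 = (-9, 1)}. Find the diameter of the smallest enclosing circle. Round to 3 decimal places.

Side lengths²: P_1P_2² = 76.25, P_1P_3² = 43.25, P_2P_3² = 234.
Since P_2P_3² = 234 ≥ 76.25 + 43.25 = 119.5, the angle opposite P_2P_3 is not acute, so the smallest enclosing circle has P_2P_3 as diameter.
Centre = midpoint of P_2P_3 = (-1.5, -0.5), r² = 234/4 = 58.5.
Diameter = 2r = 2√(58.5) ≈ 15.297.

15.297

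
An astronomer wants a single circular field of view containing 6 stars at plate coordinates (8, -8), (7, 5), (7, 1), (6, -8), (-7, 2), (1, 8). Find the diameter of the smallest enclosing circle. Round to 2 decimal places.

The minimum enclosing circle of a finite set is fixed by two of the points (as a diameter) or three (as a circumcircle).
The minimum enclosing circle is determined by three boundary points: (8, -8), (-7, 2), (1, 8).
Their circumcentre is (57/34, -21/17) with r² = 99125/1156.
The farthest remaining point (7, 5) is at distance² 77705/1156 ≤ 99125/1156.
Diameter = 2r = 2√(99125/1156) ≈ 18.52.

18.52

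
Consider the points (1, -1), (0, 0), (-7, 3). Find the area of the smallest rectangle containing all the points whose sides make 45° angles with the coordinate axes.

In coordinates u = x + y, v = x − y the rectangle is axis-aligned; the map (x,y)→(u,v) scales areas by 2.
u-values: 0, 0, -4; range = 0 − (-4) = 4.
v-values: 2, 0, -10; range = 2 − (-10) = 12.
Area = (4 × 12) / 2 = 24.

24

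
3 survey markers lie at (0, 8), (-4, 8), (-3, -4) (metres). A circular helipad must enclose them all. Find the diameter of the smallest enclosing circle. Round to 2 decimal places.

12.41

Call the three points A, B, C in the order given.
Side lengths²: AB² = 16, AC² = 153, BC² = 145.
Since AC² = 153 < 145 + 16 = 161, the triangle is acute, so the smallest enclosing circle is the circumcircle.
Circumcentre = (-2, 2.125), r² = 38.515625.
Diameter = 2r = 2√(38.515625) ≈ 12.41.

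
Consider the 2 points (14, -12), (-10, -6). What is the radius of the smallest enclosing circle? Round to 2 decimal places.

The smallest circle enclosing two points has them as diameter endpoints.
Centre = midpoint = (2, -9); r² = |(14, -12)−(-10, -6)|²/4 = 612/4 = 153.
r = √153 ≈ 12.37.

12.37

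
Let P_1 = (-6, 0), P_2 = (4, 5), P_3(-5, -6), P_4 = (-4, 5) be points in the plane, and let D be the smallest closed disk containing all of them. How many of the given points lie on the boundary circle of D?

2

The farthest pair is P_2–P_3 with squared distance 202. The circle on this segment as diameter has centre (-0.5, -0.5) and r² = 202/4 = 50.5.
Check P_1: distance² to centre = 30.5 ≤ 50.5, so it lies inside.
All remaining points lie in this disk, and no smaller disk contains both endpoints, so this is the minimum enclosing circle.
The points at distance exactly r from the centre are P_2, P_3 — 2 points.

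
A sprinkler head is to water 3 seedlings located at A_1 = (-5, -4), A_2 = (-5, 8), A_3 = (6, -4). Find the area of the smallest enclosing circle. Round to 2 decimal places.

208.13

Side lengths²: A_1A_2² = 144, A_1A_3² = 121, A_2A_3² = 265.
Since A_2A_3² = 265 ≥ 144 + 121 = 265, the angle opposite A_2A_3 is not acute, so the smallest enclosing circle has A_2A_3 as diameter.
Centre = midpoint of A_2A_3 = (0.5, 2), r² = 265/4 = 66.25.
Area = π·r² = π·66.25 ≈ 208.13.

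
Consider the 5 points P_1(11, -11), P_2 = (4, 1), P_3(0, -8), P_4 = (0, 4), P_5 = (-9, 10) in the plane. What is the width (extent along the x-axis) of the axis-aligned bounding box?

20

max x = 11, min x = -9, so width = 20.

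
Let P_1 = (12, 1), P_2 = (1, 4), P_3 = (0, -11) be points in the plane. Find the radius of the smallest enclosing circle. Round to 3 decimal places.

Side lengths²: P_1P_2² = 130, P_1P_3² = 288, P_2P_3² = 226.
Since P_1P_3² = 288 < 226 + 130 = 356, the triangle is acute, so the smallest enclosing circle is the circumcircle.
Circumcentre = (67/14, -53/14), r² = 7345/98.
r = √(7345/98) ≈ 8.657.

8.657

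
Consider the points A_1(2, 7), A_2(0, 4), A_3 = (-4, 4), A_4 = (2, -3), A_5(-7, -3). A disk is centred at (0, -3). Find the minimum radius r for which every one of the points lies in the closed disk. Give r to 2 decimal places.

10.20

The required radius is the distance from (0, -3) to the farthest point.
Squared distances: 104, 49, 65, 4, 49.
Maximum is 104, attained at A_1.
r = √104 ≈ 10.20.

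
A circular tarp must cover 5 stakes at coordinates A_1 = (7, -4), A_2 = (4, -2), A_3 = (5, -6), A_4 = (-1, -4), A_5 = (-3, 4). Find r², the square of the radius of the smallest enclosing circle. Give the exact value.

By Welzl's lemma the MEC is supported by two points (diametrically opposite) or three points (on a circumcircle).
The minimum enclosing circle is determined by three boundary points: A_1, A_3, A_5.
Their circumcentre is (14/9, -5/9) with r² = 3362/81.
The farthest remaining point A_4 is at distance² 1490/81 ≤ 3362/81.

3362/81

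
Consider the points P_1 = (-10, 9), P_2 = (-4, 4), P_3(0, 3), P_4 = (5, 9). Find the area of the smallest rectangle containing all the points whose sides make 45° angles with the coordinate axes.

120

In coordinates u = x + y, v = x − y the rectangle is axis-aligned; the map (x,y)→(u,v) scales areas by 2.
u-values: -1, 0, 3, 14; range = 14 − (-1) = 15.
v-values: -19, -8, -3, -4; range = -3 − (-19) = 16.
Area = (15 × 16) / 2 = 120.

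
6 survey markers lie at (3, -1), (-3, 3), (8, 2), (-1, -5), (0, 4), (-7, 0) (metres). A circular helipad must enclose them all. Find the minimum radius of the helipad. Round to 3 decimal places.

By Welzl's lemma the MEC is supported by two points (diametrically opposite) or three points (on a circumcircle).
The farthest pair is (8, 2)–(-7, 0) with squared distance 229. The circle on this segment as diameter has centre (0.5, 1) and r² = 229/4 = 57.25.
Check (3, -1): distance² to centre = 10.25 ≤ 57.25, so it lies inside.
All remaining points lie in this disk, and no smaller disk contains both endpoints, so this is the minimum enclosing circle.
r = √(57.25) ≈ 7.566.

7.566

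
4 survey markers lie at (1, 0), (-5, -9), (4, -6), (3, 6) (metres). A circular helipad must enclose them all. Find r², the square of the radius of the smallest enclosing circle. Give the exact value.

72.25

The minimum enclosing circle of a finite set is fixed by two of the points (as a diameter) or three (as a circumcircle).
The farthest pair is (-5, -9)–(3, 6) with squared distance 289. The circle on this segment as diameter has centre (-1, -1.5) and r² = 289/4 = 72.25.
Check (1, 0): distance² to centre = 6.25 ≤ 72.25, so it lies inside.
All remaining points lie in this disk, and no smaller disk contains both endpoints, so this is the minimum enclosing circle.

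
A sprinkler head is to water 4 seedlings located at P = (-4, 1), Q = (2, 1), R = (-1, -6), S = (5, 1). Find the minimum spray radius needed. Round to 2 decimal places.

The minimum enclosing circle of a finite set is fixed by two of the points (as a diameter) or three (as a circumcircle).
The minimum enclosing circle is determined by three boundary points: P, R, S.
Their circumcentre is (0.5, -17/14) with r² = 2465/98.
The farthest remaining point Q is at distance² 701/98 ≤ 2465/98.
r = √(2465/98) ≈ 5.02.

5.02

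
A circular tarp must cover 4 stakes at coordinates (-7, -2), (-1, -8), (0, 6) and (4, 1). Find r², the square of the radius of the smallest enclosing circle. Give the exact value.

49.25

The farthest pair is (-1, -8)–(0, 6) with squared distance 197. The circle on this segment as diameter has centre (-0.5, -1) and r² = 197/4 = 49.25.
Check (-7, -2): distance² to centre = 43.25 ≤ 49.25, so it lies inside.
All remaining points lie in this disk, and no smaller disk contains both endpoints, so this is the minimum enclosing circle.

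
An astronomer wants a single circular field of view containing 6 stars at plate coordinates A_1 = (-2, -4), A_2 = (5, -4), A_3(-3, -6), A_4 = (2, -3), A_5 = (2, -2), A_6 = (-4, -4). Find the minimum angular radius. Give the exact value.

A smallest enclosing disk is always determined by at most three of the input points on its boundary.
The farthest pair is A_2–A_6 with squared distance 81. The circle on this segment as diameter has centre (0.5, -4) and r² = 81/4 = 20.25.
Check A_1: distance² to centre = 6.25 ≤ 20.25, so it lies inside.
All remaining points lie in this disk, and no smaller disk contains both endpoints, so this is the minimum enclosing circle.
r = √(20.25) = 4.5.

4.5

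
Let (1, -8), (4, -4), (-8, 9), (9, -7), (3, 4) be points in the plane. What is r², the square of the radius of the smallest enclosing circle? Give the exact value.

136.25

The farthest pair is (-8, 9)–(9, -7) with squared distance 545. The circle on this segment as diameter has centre (0.5, 1) and r² = 545/4 = 136.25.
Check (1, -8): distance² to centre = 81.25 ≤ 136.25, so it lies inside.
All remaining points lie in this disk, and no smaller disk contains both endpoints, so this is the minimum enclosing circle.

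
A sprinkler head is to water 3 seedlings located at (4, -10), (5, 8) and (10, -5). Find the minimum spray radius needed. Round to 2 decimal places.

Call the three points A, B, C in the order given.
Side lengths²: AB² = 325, AC² = 61, BC² = 194.
Since AB² = 325 ≥ 194 + 61 = 255, the angle opposite AB is not acute, so the smallest enclosing circle has AB as diameter.
Centre = midpoint of AB = (4.5, -1), r² = 325/4 = 81.25.
r = √(81.25) ≈ 9.01.

9.01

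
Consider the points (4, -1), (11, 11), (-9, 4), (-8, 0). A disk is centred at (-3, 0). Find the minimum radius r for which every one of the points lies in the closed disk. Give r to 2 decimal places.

17.80

The required radius is the distance from (-3, 0) to the farthest point.
Squared distances: 50, 317, 52, 25.
Maximum is 317, attained at (11, 11).
r = √317 ≈ 17.80.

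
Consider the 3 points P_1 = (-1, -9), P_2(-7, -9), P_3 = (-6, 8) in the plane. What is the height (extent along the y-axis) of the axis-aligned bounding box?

17

max y = 8, min y = -9, so height = 17.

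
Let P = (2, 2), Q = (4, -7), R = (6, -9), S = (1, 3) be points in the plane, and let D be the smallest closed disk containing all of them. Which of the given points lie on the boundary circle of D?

R, S

A smallest enclosing disk is always determined by at most three of the input points on its boundary.
The farthest pair is R–S with squared distance 169. The circle on this segment as diameter has centre (3.5, -3) and r² = 169/4 = 42.25.
Check P: distance² to centre = 27.25 ≤ 42.25, so it lies inside.
All remaining points lie in this disk, and no smaller disk contains both endpoints, so this is the minimum enclosing circle.
The points at distance exactly r from the centre are R, S — 2 points.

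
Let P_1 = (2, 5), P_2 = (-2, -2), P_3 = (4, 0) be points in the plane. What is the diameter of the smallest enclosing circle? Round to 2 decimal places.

8.08

Side lengths²: P_1P_2² = 65, P_1P_3² = 29, P_2P_3² = 40.
Since P_1P_2² = 65 < 40 + 29 = 69, the triangle is acute, so the smallest enclosing circle is the circumcircle.
Circumcentre = (7/34, 47/34), r² = 9425/578.
Diameter = 2r = 2√(9425/578) ≈ 8.08.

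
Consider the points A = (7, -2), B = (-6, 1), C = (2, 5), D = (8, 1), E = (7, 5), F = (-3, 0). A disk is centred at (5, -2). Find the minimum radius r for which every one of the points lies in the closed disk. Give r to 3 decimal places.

11.402

The required radius is the distance from (5, -2) to the farthest point.
Squared distances: 4, 130, 58, 18, 53, 68.
Maximum is 130, attained at B.
r = √130 ≈ 11.402.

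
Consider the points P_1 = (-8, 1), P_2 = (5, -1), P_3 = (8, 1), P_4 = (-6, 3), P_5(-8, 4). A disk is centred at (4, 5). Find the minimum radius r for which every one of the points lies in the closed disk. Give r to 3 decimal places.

12.649

The required radius is the distance from (4, 5) to the farthest point.
Squared distances: 160, 37, 32, 104, 145.
Maximum is 160, attained at P_1.
r = √160 ≈ 12.649.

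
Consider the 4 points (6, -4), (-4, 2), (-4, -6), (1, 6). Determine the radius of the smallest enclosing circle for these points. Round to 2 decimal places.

6.74

The minimum enclosing circle of a finite set is fixed by two of the points (as a diameter) or three (as a circumcircle).
The minimum enclosing circle is determined by three boundary points: (6, -4), (-4, -6), (1, 6).
Their circumcentre is (3/22, -15/22) with r² = 10985/242.
The farthest remaining point (-4, 2) is at distance² 5881/242 ≤ 10985/242.
r = √(10985/242) ≈ 6.74.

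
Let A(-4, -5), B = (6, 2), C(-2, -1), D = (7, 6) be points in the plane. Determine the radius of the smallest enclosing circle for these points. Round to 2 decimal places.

7.78

A smallest enclosing disk is always determined by at most three of the input points on its boundary.
The farthest pair is A–D with squared distance 242. The circle on this segment as diameter has centre (1.5, 0.5) and r² = 242/4 = 60.5.
Check B: distance² to centre = 22.5 ≤ 60.5, so it lies inside.
All remaining points lie in this disk, and no smaller disk contains both endpoints, so this is the minimum enclosing circle.
r = √(60.5) ≈ 7.78.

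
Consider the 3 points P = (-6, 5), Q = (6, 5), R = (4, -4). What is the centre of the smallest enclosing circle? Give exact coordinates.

Side lengths²: PQ² = 144, PR² = 181, QR² = 85.
Since PR² = 181 < 144 + 85 = 229, the triangle is acute, so the smallest enclosing circle is the circumcircle.
Circumcentre = (0, 29/18), r² = 15385/324.
Centre = (0, 29/18).

(0, 29/18)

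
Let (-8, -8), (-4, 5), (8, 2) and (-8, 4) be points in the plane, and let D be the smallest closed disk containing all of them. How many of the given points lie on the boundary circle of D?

By Welzl's lemma the MEC is supported by two points (diametrically opposite) or three points (on a circumcircle).
The minimum enclosing circle is determined by three boundary points: (-8, -8), (8, 2), (-8, 4).
Their circumcentre is (-0.625, -2) with r² = 90.390625.
The farthest remaining point (-4, 5) is at distance² 60.390625 ≤ 90.390625.
The points at distance exactly r from the centre are (-8, -8), (8, 2), (-8, 4) — 3 points.

3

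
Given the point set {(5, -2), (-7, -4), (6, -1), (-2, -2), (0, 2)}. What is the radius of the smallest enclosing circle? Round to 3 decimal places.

6.671

By Welzl's lemma the MEC is supported by two points (diametrically opposite) or three points (on a circumcircle).
The farthest pair is (-7, -4)–(6, -1) with squared distance 178. The circle on this segment as diameter has centre (-0.5, -2.5) and r² = 178/4 = 44.5.
Check (5, -2): distance² to centre = 30.5 ≤ 44.5, so it lies inside.
All remaining points lie in this disk, and no smaller disk contains both endpoints, so this is the minimum enclosing circle.
r = √(44.5) ≈ 6.671.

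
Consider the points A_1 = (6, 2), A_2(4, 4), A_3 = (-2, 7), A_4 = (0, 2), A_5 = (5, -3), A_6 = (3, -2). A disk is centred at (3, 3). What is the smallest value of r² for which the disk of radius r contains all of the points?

The required radius is the distance from (3, 3) to the farthest point.
Squared distances: 10, 2, 41, 10, 40, 25.
Maximum is 41, attained at A_3.

41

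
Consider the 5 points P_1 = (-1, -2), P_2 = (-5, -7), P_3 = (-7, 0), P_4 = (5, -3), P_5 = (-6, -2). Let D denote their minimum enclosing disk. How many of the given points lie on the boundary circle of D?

The minimum enclosing circle of a finite set is fixed by two of the points (as a diameter) or three (as a circumcircle).
The minimum enclosing circle is determined by three boundary points: P_2, P_3, P_4.
Their circumcentre is (-15/13, -55/26) with r² = 26129/676.
The farthest remaining point P_5 is at distance² 15885/676 ≤ 26129/676.
The points at distance exactly r from the centre are P_2, P_3, P_4 — 3 points.

3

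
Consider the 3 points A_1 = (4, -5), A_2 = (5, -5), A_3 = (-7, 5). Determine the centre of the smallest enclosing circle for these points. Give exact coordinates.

Side lengths²: A_1A_2² = 1, A_1A_3² = 221, A_2A_3² = 244.
Since A_2A_3² = 244 ≥ 221 + 1 = 222, the angle opposite A_2A_3 is not acute, so the smallest enclosing circle has A_2A_3 as diameter.
Centre = midpoint of A_2A_3 = (-1, 0), r² = 244/4 = 61.
Centre = (-1, 0).

(-1, 0)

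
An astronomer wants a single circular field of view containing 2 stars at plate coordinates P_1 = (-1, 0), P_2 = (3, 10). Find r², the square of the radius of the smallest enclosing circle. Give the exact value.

The smallest circle enclosing two points has them as diameter endpoints.
Centre = midpoint = (1, 5); r² = |P_1P_2|²/4 = 116/4 = 29.

29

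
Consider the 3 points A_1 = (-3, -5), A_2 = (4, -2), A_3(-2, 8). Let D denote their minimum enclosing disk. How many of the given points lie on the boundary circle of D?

3

Side lengths²: A_1A_2² = 58, A_1A_3² = 170, A_2A_3² = 136.
Since A_1A_3² = 170 < 136 + 58 = 194, the triangle is acute, so the smallest enclosing circle is the circumcircle.
Circumcentre = (-71/44, 63/44), r² = 41905/968.
The points at distance exactly r from the centre are A_1, A_2, A_3 — 3 points.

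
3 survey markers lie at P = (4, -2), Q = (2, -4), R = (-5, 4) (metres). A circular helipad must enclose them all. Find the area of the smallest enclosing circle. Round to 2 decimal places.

92.30

Side lengths²: PQ² = 8, PR² = 117, QR² = 113.
Since PR² = 117 < 113 + 8 = 121, the triangle is acute, so the smallest enclosing circle is the circumcircle.
Circumcentre = (-0.7, 0.7), r² = 29.38.
Area = π·r² = π·29.38 ≈ 92.30.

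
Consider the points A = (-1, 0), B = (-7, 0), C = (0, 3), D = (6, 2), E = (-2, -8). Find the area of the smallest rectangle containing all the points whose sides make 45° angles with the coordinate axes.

In coordinates u = x + y, v = x − y the rectangle is axis-aligned; the map (x,y)→(u,v) scales areas by 2.
u-values: -1, -7, 3, 8, -10; range = 8 − (-10) = 18.
v-values: -1, -7, -3, 4, 6; range = 6 − (-7) = 13.
Area = (18 × 13) / 2 = 117.

117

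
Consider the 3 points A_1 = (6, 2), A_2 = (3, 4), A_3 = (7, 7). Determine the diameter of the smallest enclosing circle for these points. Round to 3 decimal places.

5.407

Side lengths²: A_1A_2² = 13, A_1A_3² = 26, A_2A_3² = 25.
Since A_1A_3² = 26 < 25 + 13 = 38, the triangle is acute, so the smallest enclosing circle is the circumcircle.
Circumcentre = (191/34, 159/34), r² = 4225/578.
Diameter = 2r = 2√(4225/578) ≈ 5.407.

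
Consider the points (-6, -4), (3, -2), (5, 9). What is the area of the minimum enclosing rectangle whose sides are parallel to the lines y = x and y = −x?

In coordinates u = x + y, v = x − y the rectangle is axis-aligned; the map (x,y)→(u,v) scales areas by 2.
u-values: -10, 1, 14; range = 14 − (-10) = 24.
v-values: -2, 5, -4; range = 5 − (-4) = 9.
Area = (24 × 9) / 2 = 108.

108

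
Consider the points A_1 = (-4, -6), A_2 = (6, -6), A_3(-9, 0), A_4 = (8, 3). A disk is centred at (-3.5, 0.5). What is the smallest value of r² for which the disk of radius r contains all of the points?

The required radius is the distance from (-3.5, 0.5) to the farthest point.
Squared distances: 42.5, 132.5, 30.5, 138.5.
Maximum is 138.5, attained at A_4.

138.5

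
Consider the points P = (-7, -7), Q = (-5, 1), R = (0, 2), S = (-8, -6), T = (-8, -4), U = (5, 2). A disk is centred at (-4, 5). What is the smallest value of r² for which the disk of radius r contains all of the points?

153

The required radius is the distance from (-4, 5) to the farthest point.
Squared distances: 153, 17, 25, 137, 97, 90.
Maximum is 153, attained at P.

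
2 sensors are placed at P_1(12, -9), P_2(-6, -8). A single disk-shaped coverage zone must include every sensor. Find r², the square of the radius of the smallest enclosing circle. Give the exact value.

The smallest circle enclosing two points has them as diameter endpoints.
Centre = midpoint = (3, -8.5); r² = |P_1P_2|²/4 = 325/4 = 81.25.

81.25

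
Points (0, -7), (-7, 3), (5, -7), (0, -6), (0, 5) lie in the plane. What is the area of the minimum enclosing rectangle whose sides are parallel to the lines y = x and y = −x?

In coordinates u = x + y, v = x − y the rectangle is axis-aligned; the map (x,y)→(u,v) scales areas by 2.
u-values: -7, -4, -2, -6, 5; range = 5 − (-7) = 12.
v-values: 7, -10, 12, 6, -5; range = 12 − (-10) = 22.
Area = (12 × 22) / 2 = 132.

132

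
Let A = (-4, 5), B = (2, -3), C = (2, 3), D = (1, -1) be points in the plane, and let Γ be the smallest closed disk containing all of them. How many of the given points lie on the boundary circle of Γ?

The farthest pair is A–B with squared distance 100. The circle on this segment as diameter has centre (-1, 1) and r² = 100/4 = 25.
Check C: distance² to centre = 13 ≤ 25, so it lies inside.
All remaining points lie in this disk, and no smaller disk contains both endpoints, so this is the minimum enclosing circle.
The points at distance exactly r from the centre are A, B — 2 points.

2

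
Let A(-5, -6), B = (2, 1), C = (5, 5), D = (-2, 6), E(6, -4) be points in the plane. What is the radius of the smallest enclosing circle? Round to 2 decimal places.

7.43

The minimum enclosing circle of a finite set is fixed by two of the points (as a diameter) or three (as a circumcircle).
The farthest pair is A–C with squared distance 221. The circle on this segment as diameter has centre (0, -0.5) and r² = 221/4 = 55.25.
Check B: distance² to centre = 6.25 ≤ 55.25, so it lies inside.
All remaining points lie in this disk, and no smaller disk contains both endpoints, so this is the minimum enclosing circle.
r = √(55.25) ≈ 7.43.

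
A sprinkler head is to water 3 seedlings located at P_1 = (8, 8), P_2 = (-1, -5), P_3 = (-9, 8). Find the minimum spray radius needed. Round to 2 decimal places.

Side lengths²: P_1P_2² = 250, P_1P_3² = 289, P_2P_3² = 233.
Since P_1P_3² = 289 < 250 + 233 = 483, the triangle is acute, so the smallest enclosing circle is the circumcircle.
Circumcentre = (-0.5, 111/26), r² = 29125/338.
r = √(29125/338) ≈ 9.28.

9.28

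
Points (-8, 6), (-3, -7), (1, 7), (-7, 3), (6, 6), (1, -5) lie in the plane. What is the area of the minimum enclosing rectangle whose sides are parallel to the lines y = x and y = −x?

220

In coordinates u = x + y, v = x − y the rectangle is axis-aligned; the map (x,y)→(u,v) scales areas by 2.
u-values: -2, -10, 8, -4, 12, -4; range = 12 − (-10) = 22.
v-values: -14, 4, -6, -10, 0, 6; range = 6 − (-14) = 20.
Area = (22 × 20) / 2 = 220.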